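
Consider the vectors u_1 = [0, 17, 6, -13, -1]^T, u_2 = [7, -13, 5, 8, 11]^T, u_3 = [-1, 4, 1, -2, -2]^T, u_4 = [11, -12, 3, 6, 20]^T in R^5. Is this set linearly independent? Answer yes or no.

Form the matrix with these vectors as rows and row reduce.
Swap R1 ↔ R2
R3 ← R3 + (1/7)·R1: [0, 15/7, 12/7, -6/7, -3/7]
R4 ← R4 − (11/7)·R1: [0, 59/7, -34/7, -46/7, 19/7]
R3 ← R3 − (15/119)·R2: [0, 0, 114/119, 93/119, -36/119]
R4 ← R4 − (59/119)·R2: [0, 0, -932/119, -15/119, 382/119]
R4 ← R4 + (466/57)·R3: [0, 0, 0, 119/19, 14/19]
4 nonzero rows, so the 4 vectors span a space of dimension 4.
Since 4 = 4, the vectors are linearly independent.

yes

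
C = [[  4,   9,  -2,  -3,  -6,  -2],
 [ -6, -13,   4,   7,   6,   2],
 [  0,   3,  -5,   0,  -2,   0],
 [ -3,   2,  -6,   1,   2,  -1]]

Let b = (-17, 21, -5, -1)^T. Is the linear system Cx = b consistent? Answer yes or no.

yes

Row reduce the augmented matrix [C | b].
R2 ← R2 + (3/2)·R1: [0, 1/2, 1, 5/2, -3, -1, -9/2]
R4 ← R4 + (3/4)·R1: [0, 35/4, -15/2, -5/4, -5/2, -5/2, -55/4]
R3 ← R3 − (6)·R2: [0, 0, -11, -15, 16, 6, 22]
R4 ← R4 − (35/2)·R2: [0, 0, -25, -45, 50, 15, 65]
R4 ← R4 − (25/11)·R3: [0, 0, 0, -120/11, 150/11, 15/11, 15]
The echelon form has 4 nonzero rows, and every pivot lies in the first 6 columns, so rank(C) = rank([C|b]) = 4.
The system is consistent.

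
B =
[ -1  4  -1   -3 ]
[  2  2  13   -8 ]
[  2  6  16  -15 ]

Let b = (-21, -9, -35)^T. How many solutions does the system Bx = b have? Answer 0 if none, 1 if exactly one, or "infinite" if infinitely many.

infinite

Row reduce the augmented matrix [B | b].
R2 ← R2 + (2)·R1: [0, 10, 11, -14, -51]
R3 ← R3 + (2)·R1: [0, 14, 14, -21, -77]
R3 ← R3 − (7/5)·R2: [0, 0, -7/5, -7/5, -28/5]
The echelon form has 3 nonzero rows, and every pivot lies in the first 4 columns, so rank(B) = rank([B|b]) = 3.
The system is consistent.
rank = 3 < 4 unknowns, so there are infinitely many solutions.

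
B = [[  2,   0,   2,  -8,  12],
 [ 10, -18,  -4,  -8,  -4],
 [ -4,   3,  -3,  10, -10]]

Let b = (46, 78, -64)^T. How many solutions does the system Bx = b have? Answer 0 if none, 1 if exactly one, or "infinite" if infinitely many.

Row reduce the augmented matrix [B | b].
R2 ← R2 − (5)·R1: [0, -18, -14, 32, -64, -152]
R3 ← R3 + (2)·R1: [0, 3, 1, -6, 14, 28]
R3 ← R3 + (1/6)·R2: [0, 0, -4/3, -2/3, 10/3, 8/3]
The echelon form has 3 nonzero rows, and every pivot lies in the first 5 columns, so rank(B) = rank([B|b]) = 3.
The system is consistent.
rank = 3 < 5 unknowns, so there are infinitely many solutions.

infinite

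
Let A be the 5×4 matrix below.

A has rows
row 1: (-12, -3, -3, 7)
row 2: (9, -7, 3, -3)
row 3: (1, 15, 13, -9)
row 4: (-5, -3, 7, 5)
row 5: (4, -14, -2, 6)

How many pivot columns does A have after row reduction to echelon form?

4

Row reduce to echelon form.
R2 ← R2 + (3/4)·R1: [0, -37/4, 3/4, 9/4]
R3 ← R3 + (1/12)·R1: [0, 59/4, 51/4, -101/12]
R4 ← R4 − (5/12)·R1: [0, -7/4, 33/4, 25/12]
R5 ← R5 + (1/3)·R1: [0, -15, -3, 25/3]
R3 ← R3 + (59/37)·R2: [0, 0, 516/37, -536/111]
R4 ← R4 − (7/37)·R2: [0, 0, 300/37, 184/111]
R5 ← R5 − (60/37)·R2: [0, 0, -156/37, 520/111]
R4 ← R4 − (25/43)·R3: [0, 0, 0, 192/43]
R5 ← R5 + (13/43)·R3: [0, 0, 0, 416/129]
R5 ← R5 − (13/18)·R4: [0, 0, 0, 0]
Echelon form has 4 nonzero rows, so rank(A) = 4.
Each nonzero row contributes one pivot column: 4 pivot columns.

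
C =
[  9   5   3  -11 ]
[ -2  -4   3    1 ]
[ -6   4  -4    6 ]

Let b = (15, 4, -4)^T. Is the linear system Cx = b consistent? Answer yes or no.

yes

Row reduce the augmented matrix [C | b].
R2 ← R2 + (2/9)·R1: [0, -26/9, 11/3, -13/9, 22/3]
R3 ← R3 + (2/3)·R1: [0, 22/3, -2, -4/3, 6]
R3 ← R3 + (33/13)·R2: [0, 0, 95/13, -5, 320/13]
The echelon form has 3 nonzero rows, and every pivot lies in the first 4 columns, so rank(C) = rank([C|b]) = 3.
The system is consistent.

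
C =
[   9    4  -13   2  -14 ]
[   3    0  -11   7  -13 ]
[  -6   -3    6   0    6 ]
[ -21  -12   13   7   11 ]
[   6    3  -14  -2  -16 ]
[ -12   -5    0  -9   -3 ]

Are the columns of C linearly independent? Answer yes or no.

Row reduce C to echelon form.
R2 ← R2 − (1/3)·R1: [0, -4/3, -20/3, 19/3, -25/3]
R3 ← R3 + (2/3)·R1: [0, -1/3, -8/3, 4/3, -10/3]
R4 ← R4 + (7/3)·R1: [0, -8/3, -52/3, 35/3, -65/3]
R5 ← R5 − (2/3)·R1: [0, 1/3, -16/3, -10/3, -20/3]
R6 ← R6 + (4/3)·R1: [0, 1/3, -52/3, -19/3, -65/3]
R3 ← R3 − (1/4)·R2: [0, 0, -1, -1/4, -5/4]
R4 ← R4 − (2)·R2: [0, 0, -4, -1, -5]
R5 ← R5 + (1/4)·R2: [0, 0, -7, -7/4, -35/4]
R6 ← R6 + (1/4)·R2: [0, 0, -19, -19/4, -95/4]
R4 ← R4 − (4)·R3: [0, 0, 0, 0, 0]
R5 ← R5 − (7)·R3: [0, 0, 0, 0, 0]
R6 ← R6 − (19)·R3: [0, 0, 0, 0, 0]
3 pivots among 5 columns.
Only 3 < 5 pivot columns, so the columns are linearly dependent.

no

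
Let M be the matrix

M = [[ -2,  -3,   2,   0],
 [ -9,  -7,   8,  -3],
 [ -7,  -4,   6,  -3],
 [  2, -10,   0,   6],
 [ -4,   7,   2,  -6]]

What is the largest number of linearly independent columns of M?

2

Row reduce to echelon form.
R2 ← R2 − (9/2)·R1: [0, 13/2, -1, -3]
R3 ← R3 − (7/2)·R1: [0, 13/2, -1, -3]
R4 ← R4 + R1: [0, -13, 2, 6]
R5 ← R5 − (2)·R1: [0, 13, -2, -6]
R3 ← R3 − R2: [0, 0, 0, 0]
R4 ← R4 + (2)·R2: [0, 0, 0, 0]
R5 ← R5 − (2)·R2: [0, 0, 0, 0]
Echelon form has 2 nonzero rows, so rank(M) = 2.
The rank gives the maximum number of linearly independent columns: 2.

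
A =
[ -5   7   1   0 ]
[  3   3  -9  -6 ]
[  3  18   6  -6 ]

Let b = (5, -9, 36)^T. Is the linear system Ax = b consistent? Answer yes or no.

yes

Row reduce the augmented matrix [A | b].
R2 ← R2 + (3/5)·R1: [0, 36/5, -42/5, -6, -6]
R3 ← R3 + (3/5)·R1: [0, 111/5, 33/5, -6, 39]
R3 ← R3 − (37/12)·R2: [0, 0, 65/2, 25/2, 115/2]
The echelon form has 3 nonzero rows, and every pivot lies in the first 4 columns, so rank(A) = rank([A|b]) = 3.
The system is consistent.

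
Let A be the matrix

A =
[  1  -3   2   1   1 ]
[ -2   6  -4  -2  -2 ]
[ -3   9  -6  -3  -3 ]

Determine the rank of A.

1

Row reduce to echelon form.
R2 ← R2 + (2)·R1: [0, 0, 0, 0, 0]
R3 ← R3 + (3)·R1: [0, 0, 0, 0, 0]
Echelon form has 1 nonzero row, so rank(A) = 1.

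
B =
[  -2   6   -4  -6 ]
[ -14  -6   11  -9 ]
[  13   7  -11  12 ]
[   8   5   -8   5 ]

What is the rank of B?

4

Row reduce to echelon form.
R2 ← R2 − (7)·R1: [0, -48, 39, 33]
R3 ← R3 + (13/2)·R1: [0, 46, -37, -27]
R4 ← R4 + (4)·R1: [0, 29, -24, -19]
R3 ← R3 + (23/24)·R2: [0, 0, 3/8, 37/8]
R4 ← R4 + (29/48)·R2: [0, 0, -7/16, 15/16]
R4 ← R4 + (7/6)·R3: [0, 0, 0, 19/3]
Echelon form has 4 nonzero rows, so rank(B) = 4.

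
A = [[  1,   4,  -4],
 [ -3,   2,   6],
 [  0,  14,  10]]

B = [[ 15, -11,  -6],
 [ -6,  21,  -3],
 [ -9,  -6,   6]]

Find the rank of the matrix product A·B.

First compute AB:
[[ 27,  97, -42],
 [-111,  39,  48],
 [-174, 234,  18]]
Now row reduce the product.
R2 ← R2 + (37/9)·R1: [0, 3940/9, -374/3]
R3 ← R3 + (58/9)·R1: [0, 7732/9, -758/3]
R3 ← R3 − (1933/985)·R2: [0, 0, -7896/985]
3 nonzero rows, so rank(AB) = 3.

3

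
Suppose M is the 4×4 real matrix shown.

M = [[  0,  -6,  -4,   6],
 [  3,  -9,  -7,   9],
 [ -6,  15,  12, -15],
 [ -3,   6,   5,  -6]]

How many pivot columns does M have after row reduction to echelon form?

2

Row reduce to echelon form.
Swap R1 ↔ R2
R3 ← R3 + (2)·R1: [0, -3, -2, 3]
R4 ← R4 + R1: [0, -3, -2, 3]
R3 ← R3 − (1/2)·R2: [0, 0, 0, 0]
R4 ← R4 − (1/2)·R2: [0, 0, 0, 0]
Echelon form has 2 nonzero rows, so rank(M) = 2.
Each nonzero row contributes one pivot column: 2 pivot columns.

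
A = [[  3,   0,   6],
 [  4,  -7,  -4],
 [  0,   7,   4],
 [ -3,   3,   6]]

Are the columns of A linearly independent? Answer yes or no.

Row reduce A to echelon form.
R2 ← R2 − (4/3)·R1: [0, -7, -12]
R4 ← R4 + R1: [0, 3, 12]
R3 ← R3 + R2: [0, 0, -8]
R4 ← R4 + (3/7)·R2: [0, 0, 48/7]
R4 ← R4 + (6/7)·R3: [0, 0, 0]
3 pivots among 3 columns.
Every column is a pivot column, so the columns are linearly independent.

yes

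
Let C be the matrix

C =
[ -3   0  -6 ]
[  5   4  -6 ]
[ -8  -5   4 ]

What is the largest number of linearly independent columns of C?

2

Row reduce to echelon form.
R2 ← R2 + (5/3)·R1: [0, 4, -16]
R3 ← R3 − (8/3)·R1: [0, -5, 20]
R3 ← R3 + (5/4)·R2: [0, 0, 0]
Echelon form has 2 nonzero rows, so rank(C) = 2.
The rank gives the maximum number of linearly independent columns: 2.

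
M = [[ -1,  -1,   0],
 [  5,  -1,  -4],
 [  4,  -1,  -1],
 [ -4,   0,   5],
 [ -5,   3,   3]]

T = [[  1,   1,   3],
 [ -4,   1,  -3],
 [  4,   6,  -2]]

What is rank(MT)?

First compute MT:
[[  3,  -2,   0],
 [ -7, -20,  26],
 [  4,  -3,  17],
 [ 16,  26, -22],
 [ -5,  16, -30]]
Now row reduce the product.
R2 ← R2 + (7/3)·R1: [0, -74/3, 26]
R3 ← R3 − (4/3)·R1: [0, -1/3, 17]
R4 ← R4 − (16/3)·R1: [0, 110/3, -22]
R5 ← R5 + (5/3)·R1: [0, 38/3, -30]
R3 ← R3 − (1/74)·R2: [0, 0, 616/37]
R4 ← R4 + (55/37)·R2: [0, 0, 616/37]
R5 ← R5 + (19/37)·R2: [0, 0, -616/37]
R4 ← R4 − R3: [0, 0, 0]
R5 ← R5 + R3: [0, 0, 0]
3 nonzero rows, so rank(MT) = 3.

3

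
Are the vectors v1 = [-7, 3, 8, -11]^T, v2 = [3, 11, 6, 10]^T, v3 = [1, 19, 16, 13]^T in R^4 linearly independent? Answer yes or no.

yes

Form the matrix with these vectors as rows and row reduce.
R2 ← R2 + (3/7)·R1: [0, 86/7, 66/7, 37/7]
R3 ← R3 + (1/7)·R1: [0, 136/7, 120/7, 80/7]
R3 ← R3 − (68/43)·R2: [0, 0, 96/43, 132/43]
3 nonzero rows, so the 3 vectors span a space of dimension 3.
Since 3 = 3, the vectors are linearly independent.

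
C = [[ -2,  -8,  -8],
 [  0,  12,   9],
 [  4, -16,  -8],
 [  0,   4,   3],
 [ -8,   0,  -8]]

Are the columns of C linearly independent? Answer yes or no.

no

Row reduce C to echelon form.
R3 ← R3 + (2)·R1: [0, -32, -24]
R5 ← R5 − (4)·R1: [0, 32, 24]
R3 ← R3 + (8/3)·R2: [0, 0, 0]
R4 ← R4 − (1/3)·R2: [0, 0, 0]
R5 ← R5 − (8/3)·R2: [0, 0, 0]
2 pivots among 3 columns.
Only 2 < 3 pivot columns, so the columns are linearly dependent.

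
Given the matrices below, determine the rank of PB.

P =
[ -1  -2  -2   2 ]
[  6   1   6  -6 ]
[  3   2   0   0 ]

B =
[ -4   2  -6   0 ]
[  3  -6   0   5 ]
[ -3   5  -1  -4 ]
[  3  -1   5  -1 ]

3

First compute PB:
[[ 10,  -2,  18,  -4],
 [-57,  42, -72, -13],
 [ -6,  -6, -18,  10]]
Now row reduce the product.
R2 ← R2 + (57/10)·R1: [0, 153/5, 153/5, -179/5]
R3 ← R3 + (3/5)·R1: [0, -36/5, -36/5, 38/5]
R3 ← R3 + (4/17)·R2: [0, 0, 0, -14/17]
3 nonzero rows, so rank(PB) = 3.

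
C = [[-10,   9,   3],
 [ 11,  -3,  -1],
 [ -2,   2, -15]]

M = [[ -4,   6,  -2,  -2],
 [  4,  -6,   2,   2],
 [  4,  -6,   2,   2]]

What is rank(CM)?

1

First compute CM:
[[ 88, -132,  44,  44],
 [-60,  90, -30, -30],
 [-44,  66, -22, -22]]
Now row reduce the product.
R2 ← R2 + (15/22)·R1: [0, 0, 0, 0]
R3 ← R3 + (1/2)·R1: [0, 0, 0, 0]
1 nonzero row, so rank(CM) = 1.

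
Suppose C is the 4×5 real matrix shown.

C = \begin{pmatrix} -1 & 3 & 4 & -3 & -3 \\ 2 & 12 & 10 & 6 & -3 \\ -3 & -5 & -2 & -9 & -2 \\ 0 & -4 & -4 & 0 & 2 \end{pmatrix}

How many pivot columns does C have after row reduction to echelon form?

Row reduce to echelon form.
R2 ← R2 + (2)·R1: [0, 18, 18, 0, -9]
R3 ← R3 − (3)·R1: [0, -14, -14, 0, 7]
R3 ← R3 + (7/9)·R2: [0, 0, 0, 0, 0]
R4 ← R4 + (2/9)·R2: [0, 0, 0, 0, 0]
Echelon form has 2 nonzero rows, so rank(C) = 2.
Each nonzero row contributes one pivot column: 2 pivot columns.

2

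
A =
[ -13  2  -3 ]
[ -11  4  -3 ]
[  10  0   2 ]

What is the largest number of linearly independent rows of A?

2

Row reduce to echelon form.
R2 ← R2 − (11/13)·R1: [0, 30/13, -6/13]
R3 ← R3 + (10/13)·R1: [0, 20/13, -4/13]
R3 ← R3 − (2/3)·R2: [0, 0, 0]
Echelon form has 2 nonzero rows, so rank(A) = 2.
The rank gives the maximum number of linearly independent rows: 2.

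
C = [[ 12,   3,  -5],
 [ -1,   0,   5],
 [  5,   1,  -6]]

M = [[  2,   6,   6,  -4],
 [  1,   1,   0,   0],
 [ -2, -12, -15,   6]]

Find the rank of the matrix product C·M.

First compute CM:
[[ 37, 135, 147, -78],
 [-12, -66, -81,  34],
 [ 23, 103, 120, -56]]
Now row reduce the product.
R2 ← R2 + (12/37)·R1: [0, -822/37, -1233/37, 322/37]
R3 ← R3 − (23/37)·R1: [0, 706/37, 1059/37, -278/37]
R3 ← R3 + (353/411)·R2: [0, 0, 0, -16/411]
3 nonzero rows, so rank(CM) = 3.

3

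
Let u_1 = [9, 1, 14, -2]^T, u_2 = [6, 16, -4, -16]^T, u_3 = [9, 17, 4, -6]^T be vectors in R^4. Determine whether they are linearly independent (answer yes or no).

yes

Form the matrix with these vectors as rows and row reduce.
R2 ← R2 − (2/3)·R1: [0, 46/3, -40/3, -44/3]
R3 ← R3 − R1: [0, 16, -10, -4]
R3 ← R3 − (24/23)·R2: [0, 0, 90/23, 260/23]
3 nonzero rows, so the 3 vectors span a space of dimension 3.
Since 3 = 3, the vectors are linearly independent.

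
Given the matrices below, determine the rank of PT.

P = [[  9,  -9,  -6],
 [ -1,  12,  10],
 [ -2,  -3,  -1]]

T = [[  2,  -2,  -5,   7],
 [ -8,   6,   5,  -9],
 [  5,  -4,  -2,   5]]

First compute PT:
[[ 60, -48, -78, 114],
 [-48,  34,  45, -65],
 [ 15, -10,  -3,   8]]
Now row reduce the product.
R2 ← R2 + (4/5)·R1: [0, -22/5, -87/5, 131/5]
R3 ← R3 − (1/4)·R1: [0, 2, 33/2, -41/2]
R3 ← R3 + (5/11)·R2: [0, 0, 189/22, -189/22]
3 nonzero rows, so rank(PT) = 3.

3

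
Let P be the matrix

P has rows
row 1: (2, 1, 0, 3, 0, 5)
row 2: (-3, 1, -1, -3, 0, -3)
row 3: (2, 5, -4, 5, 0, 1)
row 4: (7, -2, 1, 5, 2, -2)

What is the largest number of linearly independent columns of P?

4

Row reduce to echelon form.
R2 ← R2 + (3/2)·R1: [0, 5/2, -1, 3/2, 0, 9/2]
R3 ← R3 − R1: [0, 4, -4, 2, 0, -4]
R4 ← R4 − (7/2)·R1: [0, -11/2, 1, -11/2, 2, -39/2]
R3 ← R3 − (8/5)·R2: [0, 0, -12/5, -2/5, 0, -56/5]
R4 ← R4 + (11/5)·R2: [0, 0, -6/5, -11/5, 2, -48/5]
R4 ← R4 − (1/2)·R3: [0, 0, 0, -2, 2, -4]
Echelon form has 4 nonzero rows, so rank(P) = 4.
The rank gives the maximum number of linearly independent columns: 4.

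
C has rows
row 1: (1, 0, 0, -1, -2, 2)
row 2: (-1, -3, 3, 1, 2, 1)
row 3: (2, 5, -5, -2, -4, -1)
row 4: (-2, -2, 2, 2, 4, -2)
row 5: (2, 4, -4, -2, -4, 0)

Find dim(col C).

Row reduce to echelon form.
R2 ← R2 + R1: [0, -3, 3, 0, 0, 3]
R3 ← R3 − (2)·R1: [0, 5, -5, 0, 0, -5]
R4 ← R4 + (2)·R1: [0, -2, 2, 0, 0, 2]
R5 ← R5 − (2)·R1: [0, 4, -4, 0, 0, -4]
R3 ← R3 + (5/3)·R2: [0, 0, 0, 0, 0, 0]
R4 ← R4 − (2/3)·R2: [0, 0, 0, 0, 0, 0]
R5 ← R5 + (4/3)·R2: [0, 0, 0, 0, 0, 0]
Echelon form has 2 nonzero rows, so rank(C) = 2.
The column space has dimension equal to the rank: 2.

2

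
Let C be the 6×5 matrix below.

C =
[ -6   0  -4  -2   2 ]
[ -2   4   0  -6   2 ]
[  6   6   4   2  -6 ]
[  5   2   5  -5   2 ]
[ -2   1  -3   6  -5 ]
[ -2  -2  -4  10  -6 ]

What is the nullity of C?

Row reduce to echelon form.
R2 ← R2 − (1/3)·R1: [0, 4, 4/3, -16/3, 4/3]
R3 ← R3 + R1: [0, 6, 0, 0, -4]
R4 ← R4 + (5/6)·R1: [0, 2, 5/3, -20/3, 11/3]
R5 ← R5 − (1/3)·R1: [0, 1, -5/3, 20/3, -17/3]
R6 ← R6 − (1/3)·R1: [0, -2, -8/3, 32/3, -20/3]
R3 ← R3 − (3/2)·R2: [0, 0, -2, 8, -6]
R4 ← R4 − (1/2)·R2: [0, 0, 1, -4, 3]
R5 ← R5 − (1/4)·R2: [0, 0, -2, 8, -6]
R6 ← R6 + (1/2)·R2: [0, 0, -2, 8, -6]
R4 ← R4 + (1/2)·R3: [0, 0, 0, 0, 0]
R5 ← R5 − R3: [0, 0, 0, 0, 0]
R6 ← R6 − R3: [0, 0, 0, 0, 0]
3 nonzero rows, so rank(C) = 3.
C has 5 columns; by rank–nullity, nullity = 5 − 3 = 2.

2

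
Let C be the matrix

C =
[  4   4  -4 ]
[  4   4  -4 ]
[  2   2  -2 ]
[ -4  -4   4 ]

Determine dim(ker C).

Row reduce to echelon form.
R2 ← R2 − R1: [0, 0, 0]
R3 ← R3 − (1/2)·R1: [0, 0, 0]
R4 ← R4 + R1: [0, 0, 0]
1 nonzero row, so rank(C) = 1.
C has 3 columns; by rank–nullity, nullity = 3 − 1 = 2.

2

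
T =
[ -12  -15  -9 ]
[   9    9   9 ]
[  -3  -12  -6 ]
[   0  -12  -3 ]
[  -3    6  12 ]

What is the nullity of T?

Row reduce to echelon form.
R2 ← R2 + (3/4)·R1: [0, -9/4, 9/4]
R3 ← R3 − (1/4)·R1: [0, -33/4, -15/4]
R5 ← R5 − (1/4)·R1: [0, 39/4, 57/4]
R3 ← R3 − (11/3)·R2: [0, 0, -12]
R4 ← R4 − (16/3)·R2: [0, 0, -15]
R5 ← R5 + (13/3)·R2: [0, 0, 24]
R4 ← R4 − (5/4)·R3: [0, 0, 0]
R5 ← R5 + (2)·R3: [0, 0, 0]
3 nonzero rows, so rank(T) = 3.
T has 3 columns; by rank–nullity, nullity = 3 − 3 = 0.

0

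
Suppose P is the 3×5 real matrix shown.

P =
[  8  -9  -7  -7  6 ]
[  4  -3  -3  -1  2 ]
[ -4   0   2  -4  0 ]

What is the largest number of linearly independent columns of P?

Row reduce to echelon form.
R2 ← R2 − (1/2)·R1: [0, 3/2, 1/2, 5/2, -1]
R3 ← R3 + (1/2)·R1: [0, -9/2, -3/2, -15/2, 3]
R3 ← R3 + (3)·R2: [0, 0, 0, 0, 0]
Echelon form has 2 nonzero rows, so rank(P) = 2.
The rank gives the maximum number of linearly independent columns: 2.

2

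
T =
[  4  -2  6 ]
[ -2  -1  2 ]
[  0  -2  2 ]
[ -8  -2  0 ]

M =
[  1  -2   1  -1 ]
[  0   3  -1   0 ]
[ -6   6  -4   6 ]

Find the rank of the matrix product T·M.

First compute TM:
[[-32,  22, -18,  32],
 [-14,  13,  -9,  14],
 [-12,   6,  -6,  12],
 [ -8,  10,  -6,   8]]
Now row reduce the product.
R2 ← R2 − (7/16)·R1: [0, 27/8, -9/8, 0]
R3 ← R3 − (3/8)·R1: [0, -9/4, 3/4, 0]
R4 ← R4 − (1/4)·R1: [0, 9/2, -3/2, 0]
R3 ← R3 + (2/3)·R2: [0, 0, 0, 0]
R4 ← R4 − (4/3)·R2: [0, 0, 0, 0]
2 nonzero rows, so rank(TM) = 2.

2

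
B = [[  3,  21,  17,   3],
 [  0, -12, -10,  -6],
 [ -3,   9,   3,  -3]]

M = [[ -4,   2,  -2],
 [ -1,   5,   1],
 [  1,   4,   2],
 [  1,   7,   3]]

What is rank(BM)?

2

First compute BM:
[[-13, 200,  58],
 [ -4, -142, -50],
 [  3,  30,  12]]
Now row reduce the product.
R2 ← R2 − (4/13)·R1: [0, -2646/13, -882/13]
R3 ← R3 + (3/13)·R1: [0, 990/13, 330/13]
R3 ← R3 + (55/147)·R2: [0, 0, 0]
2 nonzero rows, so rank(BM) = 2.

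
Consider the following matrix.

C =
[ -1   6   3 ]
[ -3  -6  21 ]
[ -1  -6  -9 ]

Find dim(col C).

Row reduce to echelon form.
R2 ← R2 − (3)·R1: [0, -24, 12]
R3 ← R3 − R1: [0, -12, -12]
R3 ← R3 − (1/2)·R2: [0, 0, -18]
Echelon form has 3 nonzero rows, so rank(C) = 3.
The column space has dimension equal to the rank: 3.

3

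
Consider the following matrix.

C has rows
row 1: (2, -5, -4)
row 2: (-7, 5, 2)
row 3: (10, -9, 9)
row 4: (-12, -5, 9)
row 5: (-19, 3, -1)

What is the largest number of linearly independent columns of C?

3

Row reduce to echelon form.
R2 ← R2 + (7/2)·R1: [0, -25/2, -12]
R3 ← R3 − (5)·R1: [0, 16, 29]
R4 ← R4 + (6)·R1: [0, -35, -15]
R5 ← R5 + (19/2)·R1: [0, -89/2, -39]
R3 ← R3 + (32/25)·R2: [0, 0, 341/25]
R4 ← R4 − (14/5)·R2: [0, 0, 93/5]
R5 ← R5 − (89/25)·R2: [0, 0, 93/25]
R4 ← R4 − (15/11)·R3: [0, 0, 0]
R5 ← R5 − (3/11)·R3: [0, 0, 0]
Echelon form has 3 nonzero rows, so rank(C) = 3.
The rank gives the maximum number of linearly independent columns: 3.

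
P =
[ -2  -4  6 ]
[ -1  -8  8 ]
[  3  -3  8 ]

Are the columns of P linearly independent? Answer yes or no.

yes

Row reduce P to echelon form.
R2 ← R2 − (1/2)·R1: [0, -6, 5]
R3 ← R3 + (3/2)·R1: [0, -9, 17]
R3 ← R3 − (3/2)·R2: [0, 0, 19/2]
3 pivots among 3 columns.
Every column is a pivot column, so the columns are linearly independent.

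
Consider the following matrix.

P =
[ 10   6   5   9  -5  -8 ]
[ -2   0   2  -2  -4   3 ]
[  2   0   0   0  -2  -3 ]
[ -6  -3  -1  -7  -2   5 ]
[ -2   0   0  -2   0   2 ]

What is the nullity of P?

2

Row reduce to echelon form.
R2 ← R2 + (1/5)·R1: [0, 6/5, 3, -1/5, -5, 7/5]
R3 ← R3 − (1/5)·R1: [0, -6/5, -1, -9/5, -1, -7/5]
R4 ← R4 + (3/5)·R1: [0, 3/5, 2, -8/5, -5, 1/5]
R5 ← R5 + (1/5)·R1: [0, 6/5, 1, -1/5, -1, 2/5]
R3 ← R3 + R2: [0, 0, 2, -2, -6, 0]
R4 ← R4 − (1/2)·R2: [0, 0, 1/2, -3/2, -5/2, -1/2]
R5 ← R5 − R2: [0, 0, -2, 0, 4, -1]
R4 ← R4 − (1/4)·R3: [0, 0, 0, -1, -1, -1/2]
R5 ← R5 + R3: [0, 0, 0, -2, -2, -1]
R5 ← R5 − (2)·R4: [0, 0, 0, 0, 0, 0]
4 nonzero rows, so rank(P) = 4.
P has 6 columns; by rank–nullity, nullity = 6 − 4 = 2.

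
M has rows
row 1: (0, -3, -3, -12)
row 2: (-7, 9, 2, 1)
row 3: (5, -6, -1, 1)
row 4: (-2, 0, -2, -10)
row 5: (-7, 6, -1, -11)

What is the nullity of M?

2

Row reduce to echelon form.
Swap R1 ↔ R2
R3 ← R3 + (5/7)·R1: [0, 3/7, 3/7, 12/7]
R4 ← R4 − (2/7)·R1: [0, -18/7, -18/7, -72/7]
R5 ← R5 − R1: [0, -3, -3, -12]
R3 ← R3 + (1/7)·R2: [0, 0, 0, 0]
R4 ← R4 − (6/7)·R2: [0, 0, 0, 0]
R5 ← R5 − R2: [0, 0, 0, 0]
2 nonzero rows, so rank(M) = 2.
M has 4 columns; by rank–nullity, nullity = 4 − 2 = 2.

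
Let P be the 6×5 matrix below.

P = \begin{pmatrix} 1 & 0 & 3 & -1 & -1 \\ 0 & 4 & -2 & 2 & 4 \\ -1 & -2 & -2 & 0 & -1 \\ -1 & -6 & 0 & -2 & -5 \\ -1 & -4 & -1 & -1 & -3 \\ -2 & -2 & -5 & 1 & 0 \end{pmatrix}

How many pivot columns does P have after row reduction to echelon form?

2

Row reduce to echelon form.
R3 ← R3 + R1: [0, -2, 1, -1, -2]
R4 ← R4 + R1: [0, -6, 3, -3, -6]
R5 ← R5 + R1: [0, -4, 2, -2, -4]
R6 ← R6 + (2)·R1: [0, -2, 1, -1, -2]
R3 ← R3 + (1/2)·R2: [0, 0, 0, 0, 0]
R4 ← R4 + (3/2)·R2: [0, 0, 0, 0, 0]
R5 ← R5 + R2: [0, 0, 0, 0, 0]
R6 ← R6 + (1/2)·R2: [0, 0, 0, 0, 0]
Echelon form has 2 nonzero rows, so rank(P) = 2.
Each nonzero row contributes one pivot column: 2 pivot columns.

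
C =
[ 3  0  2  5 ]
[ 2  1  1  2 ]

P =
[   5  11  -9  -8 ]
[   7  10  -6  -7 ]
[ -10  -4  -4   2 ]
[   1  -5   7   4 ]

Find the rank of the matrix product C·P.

1

First compute CP:
[[  0,   0,   0,   0],
 [  9,  18, -14, -13]]
Now row reduce the product.
Swap R1 ↔ R2
1 nonzero row, so rank(CP) = 1.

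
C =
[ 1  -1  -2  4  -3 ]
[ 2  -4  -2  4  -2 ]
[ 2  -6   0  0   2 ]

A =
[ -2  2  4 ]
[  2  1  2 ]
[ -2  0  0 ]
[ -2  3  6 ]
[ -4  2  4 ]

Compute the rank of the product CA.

2

First compute CA:
[[  4,   7,  14],
 [ -8,   8,  16],
 [-24,   2,   4]]
Now row reduce the product.
R2 ← R2 + (2)·R1: [0, 22, 44]
R3 ← R3 + (6)·R1: [0, 44, 88]
R3 ← R3 − (2)·R2: [0, 0, 0]
2 nonzero rows, so rank(CA) = 2.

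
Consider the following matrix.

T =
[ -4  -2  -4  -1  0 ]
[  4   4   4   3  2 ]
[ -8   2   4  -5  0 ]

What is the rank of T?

3

Row reduce to echelon form.
R2 ← R2 + R1: [0, 2, 0, 2, 2]
R3 ← R3 − (2)·R1: [0, 6, 12, -3, 0]
R3 ← R3 − (3)·R2: [0, 0, 12, -9, -6]
Echelon form has 3 nonzero rows, so rank(T) = 3.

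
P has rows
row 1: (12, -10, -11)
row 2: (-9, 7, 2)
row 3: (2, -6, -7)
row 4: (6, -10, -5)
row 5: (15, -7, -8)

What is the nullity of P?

0

Row reduce to echelon form.
R2 ← R2 + (3/4)·R1: [0, -1/2, -25/4]
R3 ← R3 − (1/6)·R1: [0, -13/3, -31/6]
R4 ← R4 − (1/2)·R1: [0, -5, 1/2]
R5 ← R5 − (5/4)·R1: [0, 11/2, 23/4]
R3 ← R3 − (26/3)·R2: [0, 0, 49]
R4 ← R4 − (10)·R2: [0, 0, 63]
R5 ← R5 + (11)·R2: [0, 0, -63]
R4 ← R4 − (9/7)·R3: [0, 0, 0]
R5 ← R5 + (9/7)·R3: [0, 0, 0]
3 nonzero rows, so rank(P) = 3.
P has 3 columns; by rank–nullity, nullity = 3 − 3 = 0.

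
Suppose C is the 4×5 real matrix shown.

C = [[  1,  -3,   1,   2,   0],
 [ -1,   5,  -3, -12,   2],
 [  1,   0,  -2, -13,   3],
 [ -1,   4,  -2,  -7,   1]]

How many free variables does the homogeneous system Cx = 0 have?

3

Row reduce to echelon form.
R2 ← R2 + R1: [0, 2, -2, -10, 2]
R3 ← R3 − R1: [0, 3, -3, -15, 3]
R4 ← R4 + R1: [0, 1, -1, -5, 1]
R3 ← R3 − (3/2)·R2: [0, 0, 0, 0, 0]
R4 ← R4 − (1/2)·R2: [0, 0, 0, 0, 0]
2 nonzero rows, so rank(C) = 2.
C has 5 columns; by rank–nullity, nullity = 5 − 2 = 3.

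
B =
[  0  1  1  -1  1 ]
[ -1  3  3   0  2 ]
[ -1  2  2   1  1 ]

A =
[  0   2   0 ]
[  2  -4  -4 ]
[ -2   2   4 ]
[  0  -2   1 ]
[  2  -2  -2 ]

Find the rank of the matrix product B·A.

First compute BA:
[[  2,  -2,  -3],
 [  4, -12,  -4],
 [  2, -10,  -1]]
Now row reduce the product.
R2 ← R2 − (2)·R1: [0, -8, 2]
R3 ← R3 − R1: [0, -8, 2]
R3 ← R3 − R2: [0, 0, 0]
2 nonzero rows, so rank(BA) = 2.

2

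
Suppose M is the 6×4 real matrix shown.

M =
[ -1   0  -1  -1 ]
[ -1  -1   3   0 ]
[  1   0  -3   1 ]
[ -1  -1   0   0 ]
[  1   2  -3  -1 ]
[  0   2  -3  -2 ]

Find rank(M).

3

Row reduce to echelon form.
R2 ← R2 − R1: [0, -1, 4, 1]
R3 ← R3 + R1: [0, 0, -4, 0]
R4 ← R4 − R1: [0, -1, 1, 1]
R5 ← R5 + R1: [0, 2, -4, -2]
R4 ← R4 − R2: [0, 0, -3, 0]
R5 ← R5 + (2)·R2: [0, 0, 4, 0]
R6 ← R6 + (2)·R2: [0, 0, 5, 0]
R4 ← R4 − (3/4)·R3: [0, 0, 0, 0]
R5 ← R5 + R3: [0, 0, 0, 0]
R6 ← R6 + (5/4)·R3: [0, 0, 0, 0]
Echelon form has 3 nonzero rows, so rank(M) = 3.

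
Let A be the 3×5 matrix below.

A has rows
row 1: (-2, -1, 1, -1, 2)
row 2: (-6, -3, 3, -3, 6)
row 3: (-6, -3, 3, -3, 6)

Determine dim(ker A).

Row reduce to echelon form.
R2 ← R2 − (3)·R1: [0, 0, 0, 0, 0]
R3 ← R3 − (3)·R1: [0, 0, 0, 0, 0]
1 nonzero row, so rank(A) = 1.
A has 5 columns; by rank–nullity, nullity = 5 − 1 = 4.

4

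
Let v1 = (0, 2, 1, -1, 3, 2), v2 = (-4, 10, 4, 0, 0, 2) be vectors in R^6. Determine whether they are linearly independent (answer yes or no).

yes

Form the matrix with these vectors as rows and row reduce.
Swap R1 ↔ R2
2 nonzero rows, so the 2 vectors span a space of dimension 2.
Since 2 = 2, the vectors are linearly independent.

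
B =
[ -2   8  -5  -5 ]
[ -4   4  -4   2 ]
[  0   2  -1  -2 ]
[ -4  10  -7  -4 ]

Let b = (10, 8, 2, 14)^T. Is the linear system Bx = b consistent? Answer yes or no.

Row reduce the augmented matrix [B | b].
R2 ← R2 − (2)·R1: [0, -12, 6, 12, -12]
R4 ← R4 − (2)·R1: [0, -6, 3, 6, -6]
R3 ← R3 + (1/6)·R2: [0, 0, 0, 0, 0]
R4 ← R4 − (1/2)·R2: [0, 0, 0, 0, 0]
The echelon form has 2 nonzero rows, and every pivot lies in the first 4 columns, so rank(B) = rank([B|b]) = 2.
The system is consistent.

yes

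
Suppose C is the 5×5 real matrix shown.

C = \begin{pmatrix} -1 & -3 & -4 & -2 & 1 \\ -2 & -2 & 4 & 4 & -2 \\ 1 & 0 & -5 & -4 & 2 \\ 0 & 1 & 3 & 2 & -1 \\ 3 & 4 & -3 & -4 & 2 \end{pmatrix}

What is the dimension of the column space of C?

Row reduce to echelon form.
R2 ← R2 − (2)·R1: [0, 4, 12, 8, -4]
R3 ← R3 + R1: [0, -3, -9, -6, 3]
R5 ← R5 + (3)·R1: [0, -5, -15, -10, 5]
R3 ← R3 + (3/4)·R2: [0, 0, 0, 0, 0]
R4 ← R4 − (1/4)·R2: [0, 0, 0, 0, 0]
R5 ← R5 + (5/4)·R2: [0, 0, 0, 0, 0]
Echelon form has 2 nonzero rows, so rank(C) = 2.
The column space has dimension equal to the rank: 2.

2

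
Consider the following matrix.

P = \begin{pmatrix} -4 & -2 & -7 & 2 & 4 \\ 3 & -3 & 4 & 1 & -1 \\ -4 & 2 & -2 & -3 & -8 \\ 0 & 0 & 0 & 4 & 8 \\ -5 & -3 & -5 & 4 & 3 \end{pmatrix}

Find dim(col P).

4

Row reduce to echelon form.
R2 ← R2 + (3/4)·R1: [0, -9/2, -5/4, 5/2, 2]
R3 ← R3 − R1: [0, 4, 5, -5, -12]
R5 ← R5 − (5/4)·R1: [0, -1/2, 15/4, 3/2, -2]
R3 ← R3 + (8/9)·R2: [0, 0, 35/9, -25/9, -92/9]
R5 ← R5 − (1/9)·R2: [0, 0, 35/9, 11/9, -20/9]
R5 ← R5 − R3: [0, 0, 0, 4, 8]
R5 ← R5 − R4: [0, 0, 0, 0, 0]
Echelon form has 4 nonzero rows, so rank(P) = 4.
The column space has dimension equal to the rank: 4.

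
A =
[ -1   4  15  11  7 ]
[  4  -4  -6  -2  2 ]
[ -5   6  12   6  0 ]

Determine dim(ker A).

3

Row reduce to echelon form.
R2 ← R2 + (4)·R1: [0, 12, 54, 42, 30]
R3 ← R3 − (5)·R1: [0, -14, -63, -49, -35]
R3 ← R3 + (7/6)·R2: [0, 0, 0, 0, 0]
2 nonzero rows, so rank(A) = 2.
A has 5 columns; by rank–nullity, nullity = 5 − 2 = 3.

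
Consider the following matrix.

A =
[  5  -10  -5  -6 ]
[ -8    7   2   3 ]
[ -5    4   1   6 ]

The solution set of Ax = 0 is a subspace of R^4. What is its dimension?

Row reduce to echelon form.
R2 ← R2 + (8/5)·R1: [0, -9, -6, -33/5]
R3 ← R3 + R1: [0, -6, -4, 0]
R3 ← R3 − (2/3)·R2: [0, 0, 0, 22/5]
3 nonzero rows, so rank(A) = 3.
A has 4 columns; by rank–nullity, nullity = 4 − 3 = 1.

1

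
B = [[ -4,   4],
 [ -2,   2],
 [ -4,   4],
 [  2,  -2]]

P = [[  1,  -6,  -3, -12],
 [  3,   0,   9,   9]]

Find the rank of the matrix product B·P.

First compute BP:
[[  8,  24,  48,  84],
 [  4,  12,  24,  42],
 [  8,  24,  48,  84],
 [ -4, -12, -24, -42]]
Now row reduce the product.
R2 ← R2 − (1/2)·R1: [0, 0, 0, 0]
R3 ← R3 − R1: [0, 0, 0, 0]
R4 ← R4 + (1/2)·R1: [0, 0, 0, 0]
1 nonzero row, so rank(BP) = 1.

1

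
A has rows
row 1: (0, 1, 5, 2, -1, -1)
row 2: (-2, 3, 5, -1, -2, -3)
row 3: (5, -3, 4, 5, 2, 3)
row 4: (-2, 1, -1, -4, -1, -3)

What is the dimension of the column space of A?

Row reduce to echelon form.
Swap R1 ↔ R2
R3 ← R3 + (5/2)·R1: [0, 9/2, 33/2, 5/2, -3, -9/2]
R4 ← R4 − R1: [0, -2, -6, -3, 1, 0]
R3 ← R3 − (9/2)·R2: [0, 0, -6, -13/2, 3/2, 0]
R4 ← R4 + (2)·R2: [0, 0, 4, 1, -1, -2]
R4 ← R4 + (2/3)·R3: [0, 0, 0, -10/3, 0, -2]
Echelon form has 4 nonzero rows, so rank(A) = 4.
The column space has dimension equal to the rank: 4.

4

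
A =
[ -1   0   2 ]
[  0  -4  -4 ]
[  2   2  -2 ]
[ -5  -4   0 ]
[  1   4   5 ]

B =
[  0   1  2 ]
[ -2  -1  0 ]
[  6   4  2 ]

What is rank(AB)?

First compute AB:
[[ 12,   7,   2],
 [-16, -12,  -8],
 [-16,  -8,   0],
 [  8,  -1, -10],
 [ 22,  17,  12]]
Now row reduce the product.
R2 ← R2 + (4/3)·R1: [0, -8/3, -16/3]
R3 ← R3 + (4/3)·R1: [0, 4/3, 8/3]
R4 ← R4 − (2/3)·R1: [0, -17/3, -34/3]
R5 ← R5 − (11/6)·R1: [0, 25/6, 25/3]
R3 ← R3 + (1/2)·R2: [0, 0, 0]
R4 ← R4 − (17/8)·R2: [0, 0, 0]
R5 ← R5 + (25/16)·R2: [0, 0, 0]
2 nonzero rows, so rank(AB) = 2.

2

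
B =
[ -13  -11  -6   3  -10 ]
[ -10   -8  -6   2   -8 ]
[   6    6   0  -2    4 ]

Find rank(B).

Row reduce to echelon form.
R2 ← R2 − (10/13)·R1: [0, 6/13, -18/13, -4/13, -4/13]
R3 ← R3 + (6/13)·R1: [0, 12/13, -36/13, -8/13, -8/13]
R3 ← R3 − (2)·R2: [0, 0, 0, 0, 0]
Echelon form has 2 nonzero rows, so rank(B) = 2.

2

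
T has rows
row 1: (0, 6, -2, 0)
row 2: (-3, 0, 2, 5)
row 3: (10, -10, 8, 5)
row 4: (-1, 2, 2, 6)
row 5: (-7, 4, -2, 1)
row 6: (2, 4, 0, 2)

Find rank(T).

Row reduce to echelon form.
Swap R1 ↔ R2
R3 ← R3 + (10/3)·R1: [0, -10, 44/3, 65/3]
R4 ← R4 − (1/3)·R1: [0, 2, 4/3, 13/3]
R5 ← R5 − (7/3)·R1: [0, 4, -20/3, -32/3]
R6 ← R6 + (2/3)·R1: [0, 4, 4/3, 16/3]
R3 ← R3 + (5/3)·R2: [0, 0, 34/3, 65/3]
R4 ← R4 − (1/3)·R2: [0, 0, 2, 13/3]
R5 ← R5 − (2/3)·R2: [0, 0, -16/3, -32/3]
R6 ← R6 − (2/3)·R2: [0, 0, 8/3, 16/3]
R4 ← R4 − (3/17)·R3: [0, 0, 0, 26/51]
R5 ← R5 + (8/17)·R3: [0, 0, 0, -8/17]
R6 ← R6 − (4/17)·R3: [0, 0, 0, 4/17]
R5 ← R5 + (12/13)·R4: [0, 0, 0, 0]
R6 ← R6 − (6/13)·R4: [0, 0, 0, 0]
Echelon form has 4 nonzero rows, so rank(T) = 4.

4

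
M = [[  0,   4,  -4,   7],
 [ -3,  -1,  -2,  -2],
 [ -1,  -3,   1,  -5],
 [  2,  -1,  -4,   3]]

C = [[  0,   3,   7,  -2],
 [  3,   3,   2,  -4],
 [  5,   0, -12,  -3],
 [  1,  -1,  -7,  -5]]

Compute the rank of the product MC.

4

First compute MC:
[[ -1,   5,   7, -39],
 [-15, -10,  15,  26],
 [ -9,  -7,  10,  36],
 [-20,   0,  39,  -3]]
Now row reduce the product.
R2 ← R2 − (15)·R1: [0, -85, -90, 611]
R3 ← R3 − (9)·R1: [0, -52, -53, 387]
R4 ← R4 − (20)·R1: [0, -100, -101, 777]
R3 ← R3 − (52/85)·R2: [0, 0, 35/17, 1123/85]
R4 ← R4 − (20/17)·R2: [0, 0, 83/17, 989/17]
R4 ← R4 − (83/35)·R3: [0, 0, 0, 4698/175]
4 nonzero rows, so rank(MC) = 4.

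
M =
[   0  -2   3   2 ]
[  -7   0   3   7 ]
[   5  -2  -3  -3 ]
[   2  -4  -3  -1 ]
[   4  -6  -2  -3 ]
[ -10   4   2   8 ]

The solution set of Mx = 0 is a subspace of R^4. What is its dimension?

0

Row reduce to echelon form.
Swap R1 ↔ R2
R3 ← R3 + (5/7)·R1: [0, -2, -6/7, 2]
R4 ← R4 + (2/7)·R1: [0, -4, -15/7, 1]
R5 ← R5 + (4/7)·R1: [0, -6, -2/7, 1]
R6 ← R6 − (10/7)·R1: [0, 4, -16/7, -2]
R3 ← R3 − R2: [0, 0, -27/7, 0]
R4 ← R4 − (2)·R2: [0, 0, -57/7, -3]
R5 ← R5 − (3)·R2: [0, 0, -65/7, -5]
R6 ← R6 + (2)·R2: [0, 0, 26/7, 2]
R4 ← R4 − (19/9)·R3: [0, 0, 0, -3]
R5 ← R5 − (65/27)·R3: [0, 0, 0, -5]
R6 ← R6 + (26/27)·R3: [0, 0, 0, 2]
R5 ← R5 − (5/3)·R4: [0, 0, 0, 0]
R6 ← R6 + (2/3)·R4: [0, 0, 0, 0]
4 nonzero rows, so rank(M) = 4.
M has 4 columns; by rank–nullity, nullity = 4 − 4 = 0.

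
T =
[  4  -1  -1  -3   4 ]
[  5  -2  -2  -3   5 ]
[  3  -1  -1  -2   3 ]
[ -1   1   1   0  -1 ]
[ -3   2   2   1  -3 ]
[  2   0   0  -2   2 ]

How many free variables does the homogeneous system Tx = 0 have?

Row reduce to echelon form.
R2 ← R2 − (5/4)·R1: [0, -3/4, -3/4, 3/4, 0]
R3 ← R3 − (3/4)·R1: [0, -1/4, -1/4, 1/4, 0]
R4 ← R4 + (1/4)·R1: [0, 3/4, 3/4, -3/4, 0]
R5 ← R5 + (3/4)·R1: [0, 5/4, 5/4, -5/4, 0]
R6 ← R6 − (1/2)·R1: [0, 1/2, 1/2, -1/2, 0]
R3 ← R3 − (1/3)·R2: [0, 0, 0, 0, 0]
R4 ← R4 + R2: [0, 0, 0, 0, 0]
R5 ← R5 + (5/3)·R2: [0, 0, 0, 0, 0]
R6 ← R6 + (2/3)·R2: [0, 0, 0, 0, 0]
2 nonzero rows, so rank(T) = 2.
T has 5 columns; by rank–nullity, nullity = 5 − 2 = 3.

3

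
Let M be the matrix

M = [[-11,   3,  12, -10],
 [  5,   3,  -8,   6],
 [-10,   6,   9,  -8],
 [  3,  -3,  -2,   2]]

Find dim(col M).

2

Row reduce to echelon form.
R2 ← R2 + (5/11)·R1: [0, 48/11, -28/11, 16/11]
R3 ← R3 − (10/11)·R1: [0, 36/11, -21/11, 12/11]
R4 ← R4 + (3/11)·R1: [0, -24/11, 14/11, -8/11]
R3 ← R3 − (3/4)·R2: [0, 0, 0, 0]
R4 ← R4 + (1/2)·R2: [0, 0, 0, 0]
Echelon form has 2 nonzero rows, so rank(M) = 2.
The column space has dimension equal to the rank: 2.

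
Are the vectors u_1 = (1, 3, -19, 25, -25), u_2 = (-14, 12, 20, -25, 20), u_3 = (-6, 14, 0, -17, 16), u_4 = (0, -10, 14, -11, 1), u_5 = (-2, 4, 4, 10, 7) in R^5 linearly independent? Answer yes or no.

Form the matrix with these vectors as rows and row reduce.
R2 ← R2 + (14)·R1: [0, 54, -246, 325, -330]
R3 ← R3 + (6)·R1: [0, 32, -114, 133, -134]
R5 ← R5 + (2)·R1: [0, 10, -34, 60, -43]
R3 ← R3 − (16/27)·R2: [0, 0, 286/9, -1609/27, 554/9]
R4 ← R4 + (5/27)·R2: [0, 0, -284/9, 1328/27, -541/9]
R5 ← R5 − (5/27)·R2: [0, 0, 104/9, -5/27, 163/9]
R4 ← R4 + (142/143)·R3: [0, 0, 0, -4286/429, 145/143]
R5 ← R5 − (4/11)·R3: [0, 0, 0, 709/33, -47/11]
R5 ← R5 + (9217/4286)·R4: [0, 0, 0, 0, -8967/4286]
5 nonzero rows, so the 5 vectors span a space of dimension 5.
Since 5 = 5, the vectors are linearly independent.

yes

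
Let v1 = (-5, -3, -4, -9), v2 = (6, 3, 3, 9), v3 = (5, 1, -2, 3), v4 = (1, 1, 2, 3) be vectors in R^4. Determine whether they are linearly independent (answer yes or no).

Form the matrix with these vectors as rows and row reduce.
R2 ← R2 + (6/5)·R1: [0, -3/5, -9/5, -9/5]
R3 ← R3 + R1: [0, -2, -6, -6]
R4 ← R4 + (1/5)·R1: [0, 2/5, 6/5, 6/5]
R3 ← R3 − (10/3)·R2: [0, 0, 0, 0]
R4 ← R4 + (2/3)·R2: [0, 0, 0, 0]
2 nonzero rows, so the 4 vectors span a space of dimension 2.
Since 2 < 4, the vectors are linearly dependent.

no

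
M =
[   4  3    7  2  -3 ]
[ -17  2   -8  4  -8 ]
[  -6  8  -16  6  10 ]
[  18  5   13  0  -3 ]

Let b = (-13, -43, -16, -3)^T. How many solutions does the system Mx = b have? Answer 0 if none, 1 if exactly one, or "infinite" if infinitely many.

Row reduce the augmented matrix [M | b].
R2 ← R2 + (17/4)·R1: [0, 59/4, 87/4, 25/2, -83/4, -393/4]
R3 ← R3 + (3/2)·R1: [0, 25/2, -11/2, 9, 11/2, -71/2]
R4 ← R4 − (9/2)·R1: [0, -17/2, -37/2, -9, 21/2, 111/2]
R3 ← R3 − (50/59)·R2: [0, 0, -1412/59, -94/59, 1362/59, 2818/59]
R4 ← R4 + (34/59)·R2: [0, 0, -352/59, -106/59, -86/59, -66/59]
R4 ← R4 − (88/353)·R3: [0, 0, 0, -494/353, -2546/353, -4598/353]
The echelon form has 4 nonzero rows, and every pivot lies in the first 5 columns, so rank(M) = rank([M|b]) = 4.
The system is consistent.
rank = 4 < 5 unknowns, so there are infinitely many solutions.

infinite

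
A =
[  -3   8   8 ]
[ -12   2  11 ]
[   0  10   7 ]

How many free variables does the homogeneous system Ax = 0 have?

1

Row reduce to echelon form.
R2 ← R2 − (4)·R1: [0, -30, -21]
R3 ← R3 + (1/3)·R2: [0, 0, 0]
2 nonzero rows, so rank(A) = 2.
A has 3 columns; by rank–nullity, nullity = 3 − 2 = 1.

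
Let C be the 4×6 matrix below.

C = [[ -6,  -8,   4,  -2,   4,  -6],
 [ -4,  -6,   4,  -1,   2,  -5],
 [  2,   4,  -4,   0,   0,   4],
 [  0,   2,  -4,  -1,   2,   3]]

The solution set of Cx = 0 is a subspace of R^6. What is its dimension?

4

Row reduce to echelon form.
R2 ← R2 − (2/3)·R1: [0, -2/3, 4/3, 1/3, -2/3, -1]
R3 ← R3 + (1/3)·R1: [0, 4/3, -8/3, -2/3, 4/3, 2]
R3 ← R3 + (2)·R2: [0, 0, 0, 0, 0, 0]
R4 ← R4 + (3)·R2: [0, 0, 0, 0, 0, 0]
2 nonzero rows, so rank(C) = 2.
C has 6 columns; by rank–nullity, nullity = 6 − 2 = 4.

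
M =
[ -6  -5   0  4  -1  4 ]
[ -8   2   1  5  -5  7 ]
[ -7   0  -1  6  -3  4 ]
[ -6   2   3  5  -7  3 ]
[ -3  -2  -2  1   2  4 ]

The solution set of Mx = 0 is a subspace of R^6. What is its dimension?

2

Row reduce to echelon form.
R2 ← R2 − (4/3)·R1: [0, 26/3, 1, -1/3, -11/3, 5/3]
R3 ← R3 − (7/6)·R1: [0, 35/6, -1, 4/3, -11/6, -2/3]
R4 ← R4 − R1: [0, 7, 3, 1, -6, -1]
R5 ← R5 − (1/2)·R1: [0, 1/2, -2, -1, 5/2, 2]
R3 ← R3 − (35/52)·R2: [0, 0, -87/52, 81/52, 33/52, -93/52]
R4 ← R4 − (21/26)·R2: [0, 0, 57/26, 33/26, -79/26, -61/26]
R5 ← R5 − (3/52)·R2: [0, 0, -107/52, -51/52, 141/52, 99/52]
R4 ← R4 + (38/29)·R3: [0, 0, 0, 96/29, -64/29, -136/29]
R5 ← R5 − (107/87)·R3: [0, 0, 0, -84/29, 56/29, 119/29]
R5 ← R5 + (7/8)·R4: [0, 0, 0, 0, 0, 0]
4 nonzero rows, so rank(M) = 4.
M has 6 columns; by rank–nullity, nullity = 6 − 4 = 2.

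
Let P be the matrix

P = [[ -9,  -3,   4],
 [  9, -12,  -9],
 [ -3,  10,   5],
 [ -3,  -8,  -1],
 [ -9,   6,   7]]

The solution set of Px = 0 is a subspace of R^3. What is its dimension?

1

Row reduce to echelon form.
R2 ← R2 + R1: [0, -15, -5]
R3 ← R3 − (1/3)·R1: [0, 11, 11/3]
R4 ← R4 − (1/3)·R1: [0, -7, -7/3]
R5 ← R5 − R1: [0, 9, 3]
R3 ← R3 + (11/15)·R2: [0, 0, 0]
R4 ← R4 − (7/15)·R2: [0, 0, 0]
R5 ← R5 + (3/5)·R2: [0, 0, 0]
2 nonzero rows, so rank(P) = 2.
P has 3 columns; by rank–nullity, nullity = 3 − 2 = 1.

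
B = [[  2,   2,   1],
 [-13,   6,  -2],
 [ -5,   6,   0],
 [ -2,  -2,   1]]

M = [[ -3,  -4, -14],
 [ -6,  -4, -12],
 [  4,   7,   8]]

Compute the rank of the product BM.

First compute BM:
[[-14,  -9, -44],
 [ -5,  14,  94],
 [-21,  -4,  -2],
 [ 22,  23,  60]]
Now row reduce the product.
R2 ← R2 − (5/14)·R1: [0, 241/14, 768/7]
R3 ← R3 − (3/2)·R1: [0, 19/2, 64]
R4 ← R4 + (11/7)·R1: [0, 62/7, -64/7]
R3 ← R3 − (133/241)·R2: [0, 0, 832/241]
R4 ← R4 − (124/241)·R2: [0, 0, -15808/241]
R4 ← R4 + (19)·R3: [0, 0, 0]
3 nonzero rows, so rank(BM) = 3.

3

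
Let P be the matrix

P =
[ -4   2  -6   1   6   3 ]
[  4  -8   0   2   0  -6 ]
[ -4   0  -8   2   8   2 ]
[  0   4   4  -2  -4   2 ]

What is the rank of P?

Row reduce to echelon form.
R2 ← R2 + R1: [0, -6, -6, 3, 6, -3]
R3 ← R3 − R1: [0, -2, -2, 1, 2, -1]
R3 ← R3 − (1/3)·R2: [0, 0, 0, 0, 0, 0]
R4 ← R4 + (2/3)·R2: [0, 0, 0, 0, 0, 0]
Echelon form has 2 nonzero rows, so rank(P) = 2.

2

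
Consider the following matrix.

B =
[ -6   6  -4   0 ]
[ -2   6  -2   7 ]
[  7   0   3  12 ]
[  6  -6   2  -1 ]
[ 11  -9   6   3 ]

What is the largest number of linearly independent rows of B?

Row reduce to echelon form.
R2 ← R2 − (1/3)·R1: [0, 4, -2/3, 7]
R3 ← R3 + (7/6)·R1: [0, 7, -5/3, 12]
R4 ← R4 + R1: [0, 0, -2, -1]
R5 ← R5 + (11/6)·R1: [0, 2, -4/3, 3]
R3 ← R3 − (7/4)·R2: [0, 0, -1/2, -1/4]
R5 ← R5 − (1/2)·R2: [0, 0, -1, -1/2]
R4 ← R4 − (4)·R3: [0, 0, 0, 0]
R5 ← R5 − (2)·R3: [0, 0, 0, 0]
Echelon form has 3 nonzero rows, so rank(B) = 3.
The rank gives the maximum number of linearly independent rows: 3.

3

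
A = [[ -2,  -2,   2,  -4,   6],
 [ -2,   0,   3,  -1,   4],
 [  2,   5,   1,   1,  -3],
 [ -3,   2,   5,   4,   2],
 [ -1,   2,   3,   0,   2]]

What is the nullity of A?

Row reduce to echelon form.
R2 ← R2 − R1: [0, 2, 1, 3, -2]
R3 ← R3 + R1: [0, 3, 3, -3, 3]
R4 ← R4 − (3/2)·R1: [0, 5, 2, 10, -7]
R5 ← R5 − (1/2)·R1: [0, 3, 2, 2, -1]
R3 ← R3 − (3/2)·R2: [0, 0, 3/2, -15/2, 6]
R4 ← R4 − (5/2)·R2: [0, 0, -1/2, 5/2, -2]
R5 ← R5 − (3/2)·R2: [0, 0, 1/2, -5/2, 2]
R4 ← R4 + (1/3)·R3: [0, 0, 0, 0, 0]
R5 ← R5 − (1/3)·R3: [0, 0, 0, 0, 0]
3 nonzero rows, so rank(A) = 3.
A has 5 columns; by rank–nullity, nullity = 5 − 3 = 2.

2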